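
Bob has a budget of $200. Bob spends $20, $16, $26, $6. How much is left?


Add up expenses:
$20 + $16 + $26 + $6 = $68
Subtract from budget:
$200 - $68 = $132

$132


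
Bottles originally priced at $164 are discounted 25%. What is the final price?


Calculate the discount amount:
25% of $164 = $41
Subtract from original:
$164 - $41 = $123

$123


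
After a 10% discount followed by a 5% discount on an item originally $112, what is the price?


First discount:
10% of $112 = $11.20
Price after first discount:
$112 - $11.20 = $100.80
Second discount:
5% of $100.80 = $5.04
Final price:
$100.80 - $5.04 = $95.76

$95.76


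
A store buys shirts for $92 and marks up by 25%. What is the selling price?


Calculate the markup amount:
25% of $92 = $23
Add to cost:
$92 + $23 = $115

$115


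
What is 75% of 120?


Convert percentage to decimal:
75% = 0.75
Multiply:
120 x 0.75 = 90

90


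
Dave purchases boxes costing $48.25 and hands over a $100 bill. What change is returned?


Start with the amount paid:
$100
Subtract the price:
$100 - $48.25 = $51.75

$51.75


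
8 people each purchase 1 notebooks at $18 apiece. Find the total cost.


Cost per person:
1 x $18 = $18
Group total:
8 x $18 = $144

$144


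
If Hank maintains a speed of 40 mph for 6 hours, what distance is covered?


Use the formula: distance = speed x time
Speed = 40 mph, Time = 6 hours
40 x 6 = 240 miles

240 miles


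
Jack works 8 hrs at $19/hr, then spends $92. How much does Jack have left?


Calculate earnings:
8 x $19 = $152
Subtract spending:
$152 - $92 = $60

$60


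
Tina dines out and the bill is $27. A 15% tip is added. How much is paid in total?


Calculate the tip:
15% of $27 = $4.05
Add tip to meal cost:
$27 + $4.05 = $31.05

$31.05


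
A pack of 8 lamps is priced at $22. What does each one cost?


Total cost: $22
Number of items: 8
Unit price: $22 / 8 = $2.75

$2.75


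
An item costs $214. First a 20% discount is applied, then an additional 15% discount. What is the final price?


First discount:
20% of $214 = $42.80
Price after first discount:
$214 - $42.80 = $171.20
Second discount:
15% of $171.20 = $25.68
Final price:
$171.20 - $25.68 = $145.52

$145.52


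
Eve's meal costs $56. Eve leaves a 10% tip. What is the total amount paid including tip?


Calculate the tip:
10% of $56 = $5.60
Add tip to meal cost:
$56 + $5.60 = $61.60

$61.60


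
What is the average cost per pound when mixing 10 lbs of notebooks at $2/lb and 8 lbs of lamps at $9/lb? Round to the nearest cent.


Cost of notebooks:
10 x $2 = $20
Cost of lamps:
8 x $9 = $72
Total cost: $20 + $72 = $92
Total weight: 18 lbs
Average: $92 / 18 = $5.1111... ≈ $5.11/lb

$5.11/lb


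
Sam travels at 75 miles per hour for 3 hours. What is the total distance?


Use the formula: distance = speed x time
Speed = 75 mph, Time = 3 hours
75 x 3 = 225 miles

225 miles


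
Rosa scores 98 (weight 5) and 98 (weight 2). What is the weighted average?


Weighted sum:
5 x 98 + 2 x 98 = 686
Total weight:
5 + 2 = 7
Weighted average:
686 / 7 = 98

98


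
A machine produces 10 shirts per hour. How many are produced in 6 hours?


Production rate: 10 shirts per hour
Time: 6 hours
Total: 10 x 6 = 60 shirts

60 shirts


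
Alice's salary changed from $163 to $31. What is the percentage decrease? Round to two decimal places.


Find the absolute change:
|31 - 163| = 132
Divide by original and multiply by 100:
132 / 163 x 100 = 80.9815...% ≈ 80.98%

80.98%


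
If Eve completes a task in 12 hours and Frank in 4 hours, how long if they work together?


Eve's rate: 1/12 of the job per hour
Frank's rate: 1/4 of the job per hour
Combined rate: 1/12 + 1/4 = 1/3 per hour
Time = 1 / (1/3) = 3 hours

3 hours


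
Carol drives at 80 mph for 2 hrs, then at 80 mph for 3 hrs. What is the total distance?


Leg 1 distance:
80 x 2 = 160 miles
Leg 2 distance:
80 x 3 = 240 miles
Total distance:
160 + 240 = 400 miles

400 miles


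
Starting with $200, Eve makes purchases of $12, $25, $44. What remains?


Add up expenses:
$12 + $25 + $44 = $81
Subtract from budget:
$200 - $81 = $119

$119


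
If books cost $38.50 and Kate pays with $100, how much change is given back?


Start with the amount paid:
$100
Subtract the price:
$100 - $38.50 = $61.50

$61.50


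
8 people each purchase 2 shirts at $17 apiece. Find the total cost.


Cost per person:
2 x $17 = $34
Group total:
8 x $34 = $272

$272


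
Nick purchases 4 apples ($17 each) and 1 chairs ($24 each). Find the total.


Cost of apples:
4 x $17 = $68
Cost of chairs:
1 x $24 = $24
Add both:
$68 + $24 = $92

$92


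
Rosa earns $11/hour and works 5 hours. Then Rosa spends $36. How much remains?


Calculate earnings:
5 x $11 = $55
Subtract spending:
$55 - $36 = $19

$19


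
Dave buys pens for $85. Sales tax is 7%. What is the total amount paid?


Calculate the tax:
7% of $85 = $5.95
Add tax to price:
$85 + $5.95 = $90.95

$90.95


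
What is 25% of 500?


Convert percentage to decimal:
25% = 0.25
Multiply:
500 x 0.25 = 125

125


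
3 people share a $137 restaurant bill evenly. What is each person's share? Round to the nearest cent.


Total bill: $137
Number of people: 3
Each pays: $137 / 3 = $45.6666... ≈ $45.67

$45.67


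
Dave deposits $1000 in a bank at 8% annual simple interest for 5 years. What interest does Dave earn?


Use the formula I = P x R x T / 100
P x R x T = 1000 x 8 x 5 = 40000
I = 40000 / 100 = $400

$400


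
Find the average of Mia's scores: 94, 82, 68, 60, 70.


Add the scores:
94 + 82 + 68 + 60 + 70 = 374
Divide by the number of tests:
374 / 5 = 74.8

74.8


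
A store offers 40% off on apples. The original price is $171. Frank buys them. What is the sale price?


Calculate the discount amount:
40% of $171 = $68.40
Subtract from original:
$171 - $68.40 = $102.60

$102.60


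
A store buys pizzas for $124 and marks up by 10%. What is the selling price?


Calculate the markup amount:
10% of $124 = $12.40
Add to cost:
$124 + $12.40 = $136.40

$136.40


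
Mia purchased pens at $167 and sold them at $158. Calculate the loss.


Selling price = $158
Cost price = $167
Loss = cost price - selling price:
Loss = $167 - $158 = $9

$9


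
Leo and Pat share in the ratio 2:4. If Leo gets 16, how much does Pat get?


Find the multiplier:
16 / 2 = 8
Apply to Pat's share:
4 x 8 = 32

32


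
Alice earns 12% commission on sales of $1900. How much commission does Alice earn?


Convert rate to decimal:
12% = 0.12
Multiply by sales:
$1900 x 0.12 = $228

$228


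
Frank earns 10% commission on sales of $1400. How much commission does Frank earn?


Convert rate to decimal:
10% = 0.1
Multiply by sales:
$1400 x 0.1 = $140

$140


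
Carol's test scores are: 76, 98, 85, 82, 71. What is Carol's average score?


Add the scores:
76 + 98 + 85 + 82 + 71 = 412
Divide by the number of tests:
412 / 5 = 82.4

82.4


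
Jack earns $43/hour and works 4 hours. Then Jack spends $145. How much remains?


Calculate earnings:
4 x $43 = $172
Subtract spending:
$172 - $145 = $27

$27


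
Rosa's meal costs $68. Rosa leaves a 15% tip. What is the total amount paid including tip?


Calculate the tip:
15% of $68 = $10.20
Add tip to meal cost:
$68 + $10.20 = $78.20

$78.20


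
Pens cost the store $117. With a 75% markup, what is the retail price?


Calculate the markup amount:
75% of $117 = $87.75
Add to cost:
$117 + $87.75 = $204.75

$204.75


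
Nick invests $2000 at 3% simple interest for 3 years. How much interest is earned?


Use the formula I = P x R x T / 100
P x R x T = 2000 x 3 x 3 = 18000
I = 18000 / 100 = $180

$180


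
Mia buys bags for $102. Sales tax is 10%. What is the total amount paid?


Calculate the tax:
10% of $102 = $10.20
Add tax to price:
$102 + $10.20 = $112.20

$112.20


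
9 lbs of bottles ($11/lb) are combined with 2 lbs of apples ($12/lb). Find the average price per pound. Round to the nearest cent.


Cost of bottles:
9 x $11 = $99
Cost of apples:
2 x $12 = $24
Total cost: $99 + $24 = $123
Total weight: 11 lbs
Average: $123 / 11 = $11.1818... ≈ $11.18/lb

$11.18/lb


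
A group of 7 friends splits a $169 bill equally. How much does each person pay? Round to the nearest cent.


Total bill: $169
Number of people: 7
Each pays: $169 / 7 = $24.1428... ≈ $24.14

$24.14


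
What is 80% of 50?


Convert percentage to decimal:
80% = 0.8
Multiply:
50 x 0.8 = 40

40


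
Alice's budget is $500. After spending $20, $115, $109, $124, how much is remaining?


Add up expenses:
$20 + $115 + $109 + $124 = $368
Subtract from budget:
$500 - $368 = $132

$132


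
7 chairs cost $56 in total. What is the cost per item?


Total cost: $56
Number of items: 7
Unit price: $56 / 7 = $8

$8


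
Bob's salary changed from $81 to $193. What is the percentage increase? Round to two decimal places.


Find the absolute change:
|193 - 81| = 112
Divide by original and multiply by 100:
112 / 81 x 100 = 138.2716...% ≈ 138.27%

138.27%


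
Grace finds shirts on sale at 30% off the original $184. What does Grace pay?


Calculate the discount amount:
30% of $184 = $55.20
Subtract from original:
$184 - $55.20 = $128.80

$128.80


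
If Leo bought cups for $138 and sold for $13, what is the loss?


Selling price = $13
Cost price = $138
Loss = cost price - selling price:
Loss = $138 - $13 = $125

$125


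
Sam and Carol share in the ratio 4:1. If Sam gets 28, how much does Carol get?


Find the multiplier:
28 / 4 = 7
Apply to Carol's share:
1 x 7 = 7

7


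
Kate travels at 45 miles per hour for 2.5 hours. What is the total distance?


Use the formula: distance = speed x time
Speed = 45 mph, Time = 2.5 hours
45 x 2.5 = 112.5 miles

112.5 miles


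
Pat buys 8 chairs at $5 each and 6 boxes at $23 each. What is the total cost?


Cost of chairs:
8 x $5 = $40
Cost of boxes:
6 x $23 = $138
Add both:
$40 + $138 = $178

$178


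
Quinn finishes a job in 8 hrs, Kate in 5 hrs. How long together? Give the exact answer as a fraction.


Quinn's rate: 1/8 of the job per hour
Kate's rate: 1/5 of the job per hour
Combined rate: 1/8 + 1/5 = 13/40 per hour
Time = 1 / (13/40) = 40/13 hours (≈ 3.08 hours)

40/13 hours


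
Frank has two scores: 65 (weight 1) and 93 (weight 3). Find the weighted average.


Weighted sum:
1 x 65 + 3 x 93 = 344
Total weight:
1 + 3 = 4
Weighted average:
344 / 4 = 86

86


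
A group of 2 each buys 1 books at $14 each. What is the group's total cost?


Cost per person:
1 x $14 = $14
Group total:
2 x $14 = $28

$28


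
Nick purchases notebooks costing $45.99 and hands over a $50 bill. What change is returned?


Start with the amount paid:
$50
Subtract the price:
$50 - $45.99 = $4.01

$4.01


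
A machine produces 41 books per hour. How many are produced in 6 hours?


Production rate: 41 books per hour
Time: 6 hours
Total: 41 x 6 = 246 books

246 books


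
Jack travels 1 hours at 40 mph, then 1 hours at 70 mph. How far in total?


Leg 1 distance:
40 x 1 = 40 miles
Leg 2 distance:
70 x 1 = 70 miles
Total distance:
40 + 70 = 110 miles

110 miles


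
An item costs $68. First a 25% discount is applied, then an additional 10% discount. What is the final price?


First discount:
25% of $68 = $17
Price after first discount:
$68 - $17 = $51
Second discount:
10% of $51 = $5.10
Final price:
$51 - $5.10 = $45.90

$45.90


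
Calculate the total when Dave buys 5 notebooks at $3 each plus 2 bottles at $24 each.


Cost of notebooks:
5 x $3 = $15
Cost of bottles:
2 x $24 = $48
Add both:
$15 + $48 = $63

$63


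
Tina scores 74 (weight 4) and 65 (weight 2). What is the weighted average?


Weighted sum:
4 x 74 + 2 x 65 = 426
Total weight:
4 + 2 = 6
Weighted average:
426 / 6 = 71

71


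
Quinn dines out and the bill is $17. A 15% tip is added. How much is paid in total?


Calculate the tip:
15% of $17 = $2.55
Add tip to meal cost:
$17 + $2.55 = $19.55

$19.55


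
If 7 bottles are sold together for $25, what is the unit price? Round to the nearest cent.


Total cost: $25
Number of items: 7
Unit price: $25 / 7 = $3.5714... ≈ $3.57

$3.57


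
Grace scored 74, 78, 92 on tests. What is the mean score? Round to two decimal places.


Add the scores:
74 + 78 + 92 = 244
Divide by the number of tests:
244 / 3 = 81.3333... ≈ 81.33

81.33


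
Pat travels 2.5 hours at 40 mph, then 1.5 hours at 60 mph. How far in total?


Leg 1 distance:
40 x 2.5 = 100 miles
Leg 2 distance:
60 x 1.5 = 90 miles
Total distance:
100 + 90 = 190 miles

190 miles


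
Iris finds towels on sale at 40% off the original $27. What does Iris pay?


Calculate the discount amount:
40% of $27 = $10.80
Subtract from original:
$27 - $10.80 = $16.20

$16.20


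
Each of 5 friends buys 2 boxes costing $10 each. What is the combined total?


Cost per person:
2 x $10 = $20
Group total:
5 x $20 = $100

$100


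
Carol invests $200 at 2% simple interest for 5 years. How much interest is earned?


Use the formula I = P x R x T / 100
P x R x T = 200 x 2 x 5 = 2000
I = 2000 / 100 = $20

$20


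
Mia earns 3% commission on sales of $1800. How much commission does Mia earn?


Convert rate to decimal:
3% = 0.03
Multiply by sales:
$1800 x 0.03 = $54

$54


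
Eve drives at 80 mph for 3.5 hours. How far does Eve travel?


Use the formula: distance = speed x time
Speed = 80 mph, Time = 3.5 hours
80 x 3.5 = 280 miles

280 miles


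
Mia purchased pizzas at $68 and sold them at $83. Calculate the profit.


Selling price = $83
Cost price = $68
Profit = selling price - cost price:
Profit = $83 - $68 = $15

$15


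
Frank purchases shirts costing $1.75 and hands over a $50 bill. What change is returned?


Start with the amount paid:
$50
Subtract the price:
$50 - $1.75 = $48.25

$48.25


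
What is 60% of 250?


Convert percentage to decimal:
60% = 0.6
Multiply:
250 x 0.6 = 150

150


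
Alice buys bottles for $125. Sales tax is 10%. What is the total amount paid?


Calculate the tax:
10% of $125 = $12.50
Add tax to price:
$125 + $12.50 = $137.50

$137.50


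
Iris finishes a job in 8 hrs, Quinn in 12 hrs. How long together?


Iris's rate: 1/8 of the job per hour
Quinn's rate: 1/12 of the job per hour
Combined rate: 1/8 + 1/12 = 5/24 per hour
Time = 1 / (5/24) = 24/5 = 4.8 hours

4.8 hours


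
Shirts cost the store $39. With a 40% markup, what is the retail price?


Calculate the markup amount:
40% of $39 = $15.60
Add to cost:
$39 + $15.60 = $54.60

$54.60


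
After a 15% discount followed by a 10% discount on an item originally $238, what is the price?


First discount:
15% of $238 = $35.70
Price after first discount:
$238 - $35.70 = $202.30
Second discount:
10% of $202.30 = $20.23
Final price:
$202.30 - $20.23 = $182.07

$182.07


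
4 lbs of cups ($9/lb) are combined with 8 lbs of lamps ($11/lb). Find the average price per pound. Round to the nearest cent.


Cost of cups:
4 x $9 = $36
Cost of lamps:
8 x $11 = $88
Total cost: $36 + $88 = $124
Total weight: 12 lbs
Average: $124 / 12 = $10.3333... ≈ $10.33/lb

$10.33/lb


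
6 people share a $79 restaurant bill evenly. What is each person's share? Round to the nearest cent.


Total bill: $79
Number of people: 6
Each pays: $79 / 6 = $13.1666... ≈ $13.17

$13.17


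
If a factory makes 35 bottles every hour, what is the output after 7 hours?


Production rate: 35 bottles per hour
Time: 7 hours
Total: 35 x 7 = 245 bottles

245 bottles


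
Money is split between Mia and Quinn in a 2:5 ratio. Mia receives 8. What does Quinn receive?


Find the multiplier:
8 / 2 = 4
Apply to Quinn's share:
5 x 4 = 20

20


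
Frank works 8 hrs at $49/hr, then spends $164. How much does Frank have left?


Calculate earnings:
8 x $49 = $392
Subtract spending:
$392 - $164 = $228

$228


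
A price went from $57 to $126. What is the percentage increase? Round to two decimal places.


Find the absolute change:
|126 - 57| = 69
Divide by original and multiply by 100:
69 / 57 x 100 = 121.0526...% ≈ 121.05%

121.05%


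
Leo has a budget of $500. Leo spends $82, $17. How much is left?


Add up expenses:
$82 + $17 = $99
Subtract from budget:
$500 - $99 = $401

$401


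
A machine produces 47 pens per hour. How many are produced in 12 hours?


Production rate: 47 pens per hour
Time: 12 hours
Total: 47 x 12 = 564 pens

564 pens


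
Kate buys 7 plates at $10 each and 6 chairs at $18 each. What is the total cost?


Cost of plates:
7 x $10 = $70
Cost of chairs:
6 x $18 = $108
Add both:
$70 + $108 = $178

$178


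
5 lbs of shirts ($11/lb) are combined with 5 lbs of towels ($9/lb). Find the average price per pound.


Cost of shirts:
5 x $11 = $55
Cost of towels:
5 x $9 = $45
Total cost: $55 + $45 = $100
Total weight: 10 lbs
Average: $100 / 10 = $10/lb

$10/lb


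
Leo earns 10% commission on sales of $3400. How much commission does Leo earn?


Convert rate to decimal:
10% = 0.1
Multiply by sales:
$3400 x 0.1 = $340

$340


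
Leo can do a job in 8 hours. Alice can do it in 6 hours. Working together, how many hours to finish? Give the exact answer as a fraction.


Leo's rate: 1/8 of the job per hour
Alice's rate: 1/6 of the job per hour
Combined rate: 1/8 + 1/6 = 7/24 per hour
Time = 1 / (7/24) = 24/7 hours (≈ 3.43 hours)

24/7 hours


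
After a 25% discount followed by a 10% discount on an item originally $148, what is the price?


First discount:
25% of $148 = $37
Price after first discount:
$148 - $37 = $111
Second discount:
10% of $111 = $11.10
Final price:
$111 - $11.10 = $99.90

$99.90


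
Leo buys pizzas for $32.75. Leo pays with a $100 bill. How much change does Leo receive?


Start with the amount paid:
$100
Subtract the price:
$100 - $32.75 = $67.25

$67.25


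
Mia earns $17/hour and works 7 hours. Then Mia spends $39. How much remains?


Calculate earnings:
7 x $17 = $119
Subtract spending:
$119 - $39 = $80

$80


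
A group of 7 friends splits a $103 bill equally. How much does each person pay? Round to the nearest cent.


Total bill: $103
Number of people: 7
Each pays: $103 / 7 = $14.7142... ≈ $14.71

$14.71


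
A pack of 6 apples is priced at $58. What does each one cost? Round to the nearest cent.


Total cost: $58
Number of items: 6
Unit price: $58 / 6 = $9.6666... ≈ $9.67

$9.67


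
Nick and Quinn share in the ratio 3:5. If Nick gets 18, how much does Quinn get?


Find the multiplier:
18 / 3 = 6
Apply to Quinn's share:
5 x 6 = 30

30


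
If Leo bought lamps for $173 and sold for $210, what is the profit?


Selling price = $210
Cost price = $173
Profit = selling price - cost price:
Profit = $210 - $173 = $37

$37


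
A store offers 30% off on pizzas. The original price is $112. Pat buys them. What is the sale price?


Calculate the discount amount:
30% of $112 = $33.60
Subtract from original:
$112 - $33.60 = $78.40

$78.40


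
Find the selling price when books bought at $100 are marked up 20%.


Calculate the markup amount:
20% of $100 = $20
Add to cost:
$100 + $20 = $120

$120


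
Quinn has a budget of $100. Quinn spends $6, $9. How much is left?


Add up expenses:
$6 + $9 = $15
Subtract from budget:
$100 - $15 = $85

$85


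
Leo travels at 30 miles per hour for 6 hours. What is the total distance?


Use the formula: distance = speed x time
Speed = 30 mph, Time = 6 hours
30 x 6 = 180 miles

180 miles


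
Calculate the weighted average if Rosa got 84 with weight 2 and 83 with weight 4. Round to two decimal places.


Weighted sum:
2 x 84 + 4 x 83 = 500
Total weight:
2 + 4 = 6
Weighted average:
500 / 6 = 83.3333... ≈ 83.33

83.33


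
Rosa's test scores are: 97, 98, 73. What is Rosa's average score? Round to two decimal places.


Add the scores:
97 + 98 + 73 = 268
Divide by the number of tests:
268 / 3 = 89.3333... ≈ 89.33

89.33


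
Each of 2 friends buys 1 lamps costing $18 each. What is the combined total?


Cost per person:
1 x $18 = $18
Group total:
2 x $18 = $36

$36


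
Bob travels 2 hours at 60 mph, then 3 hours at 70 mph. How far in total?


Leg 1 distance:
60 x 2 = 120 miles
Leg 2 distance:
70 x 3 = 210 miles
Total distance:
120 + 210 = 330 miles

330 miles


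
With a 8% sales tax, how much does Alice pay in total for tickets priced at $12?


Calculate the tax:
8% of $12 = $0.96
Add tax to price:
$12 + $0.96 = $12.96

$12.96


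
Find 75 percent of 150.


Convert percentage to decimal:
75% = 0.75
Multiply:
150 x 0.75 = 112.5

112.5


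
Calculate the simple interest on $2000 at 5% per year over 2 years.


Use the formula I = P x R x T / 100
P x R x T = 2000 x 5 x 2 = 20000
I = 20000 / 100 = $200

$200


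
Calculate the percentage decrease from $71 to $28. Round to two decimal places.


Find the absolute change:
|28 - 71| = 43
Divide by original and multiply by 100:
43 / 71 x 100 = 60.5633...% ≈ 60.56%

60.56%


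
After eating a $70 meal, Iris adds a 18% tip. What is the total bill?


Calculate the tip:
18% of $70 = $12.60
Add tip to meal cost:
$70 + $12.60 = $82.60

$82.60


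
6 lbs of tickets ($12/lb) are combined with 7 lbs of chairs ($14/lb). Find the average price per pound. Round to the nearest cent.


Cost of tickets:
6 x $12 = $72
Cost of chairs:
7 x $14 = $98
Total cost: $72 + $98 = $170
Total weight: 13 lbs
Average: $170 / 13 = $13.0769... ≈ $13.08/lb

$13.08/lb


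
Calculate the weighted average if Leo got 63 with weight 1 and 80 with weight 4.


Weighted sum:
1 x 63 + 4 x 80 = 383
Total weight:
1 + 4 = 5
Weighted average:
383 / 5 = 76.6

76.6


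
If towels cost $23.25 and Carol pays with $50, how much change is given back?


Start with the amount paid:
$50
Subtract the price:
$50 - $23.25 = $26.75

$26.75


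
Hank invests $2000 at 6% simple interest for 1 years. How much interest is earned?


Use the formula I = P x R x T / 100
P x R x T = 2000 x 6 x 1 = 12000
I = 12000 / 100 = $120

$120


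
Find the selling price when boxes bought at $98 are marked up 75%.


Calculate the markup amount:
75% of $98 = $73.50
Add to cost:
$98 + $73.50 = $171.50

$171.50


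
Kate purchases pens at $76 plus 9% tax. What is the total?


Calculate the tax:
9% of $76 = $6.84
Add tax to price:
$76 + $6.84 = $82.84

$82.84


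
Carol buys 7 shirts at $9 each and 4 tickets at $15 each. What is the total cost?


Cost of shirts:
7 x $9 = $63
Cost of tickets:
4 x $15 = $60
Add both:
$63 + $60 = $123

$123


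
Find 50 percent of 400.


Convert percentage to decimal:
50% = 0.5
Multiply:
400 x 0.5 = 200

200


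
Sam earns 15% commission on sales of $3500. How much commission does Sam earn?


Convert rate to decimal:
15% = 0.15
Multiply by sales:
$3500 x 0.15 = $525

$525


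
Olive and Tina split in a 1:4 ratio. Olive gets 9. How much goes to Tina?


Find the multiplier:
9 / 1 = 9
Apply to Tina's share:
4 x 9 = 36

36


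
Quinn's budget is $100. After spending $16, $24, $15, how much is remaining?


Add up expenses:
$16 + $24 + $15 = $55
Subtract from budget:
$100 - $55 = $45

$45


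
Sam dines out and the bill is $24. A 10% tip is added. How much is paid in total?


Calculate the tip:
10% of $24 = $2.40
Add tip to meal cost:
$24 + $2.40 = $26.40

$26.40


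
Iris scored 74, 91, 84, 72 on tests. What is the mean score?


Add the scores:
74 + 91 + 84 + 72 = 321
Divide by the number of tests:
321 / 4 = 80.25

80.25


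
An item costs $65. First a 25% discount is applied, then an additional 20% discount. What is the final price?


First discount:
25% of $65 = $16.25
Price after first discount:
$65 - $16.25 = $48.75
Second discount:
20% of $48.75 = $9.75
Final price:
$48.75 - $9.75 = $39

$39


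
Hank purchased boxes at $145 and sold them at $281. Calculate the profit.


Selling price = $281
Cost price = $145
Profit = selling price - cost price:
Profit = $281 - $145 = $136

$136


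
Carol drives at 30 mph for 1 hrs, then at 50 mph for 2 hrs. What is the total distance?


Leg 1 distance:
30 x 1 = 30 miles
Leg 2 distance:
50 x 2 = 100 miles
Total distance:
30 + 100 = 130 miles

130 miles


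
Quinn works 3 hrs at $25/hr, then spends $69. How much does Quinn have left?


Calculate earnings:
3 x $25 = $75
Subtract spending:
$75 - $69 = $6

$6


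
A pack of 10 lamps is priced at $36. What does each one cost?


Total cost: $36
Number of items: 10
Unit price: $36 / 10 = $3.60

$3.60


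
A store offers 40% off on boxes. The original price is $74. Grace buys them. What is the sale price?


Calculate the discount amount:
40% of $74 = $29.60
Subtract from original:
$74 - $29.60 = $44.40

$44.40


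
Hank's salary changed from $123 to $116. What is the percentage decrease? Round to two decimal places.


Find the absolute change:
|116 - 123| = 7
Divide by original and multiply by 100:
7 / 123 x 100 = 5.6910...% ≈ 5.69%

5.69%


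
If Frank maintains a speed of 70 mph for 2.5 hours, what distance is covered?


Use the formula: distance = speed x time
Speed = 70 mph, Time = 2.5 hours
70 x 2.5 = 175 miles

175 miles


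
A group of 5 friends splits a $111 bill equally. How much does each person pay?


Total bill: $111
Number of people: 5
Each pays: $111 / 5 = $22.20

$22.20


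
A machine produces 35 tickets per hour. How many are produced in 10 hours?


Production rate: 35 tickets per hour
Time: 10 hours
Total: 35 x 10 = 350 tickets

350 tickets


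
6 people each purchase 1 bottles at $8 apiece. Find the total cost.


Cost per person:
1 x $8 = $8
Group total:
6 x $8 = $48

$48


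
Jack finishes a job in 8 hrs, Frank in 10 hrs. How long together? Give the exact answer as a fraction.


Jack's rate: 1/8 of the job per hour
Frank's rate: 1/10 of the job per hour
Combined rate: 1/8 + 1/10 = 9/40 per hour
Time = 1 / (9/40) = 40/9 hours (≈ 4.44 hours)

40/9 hours


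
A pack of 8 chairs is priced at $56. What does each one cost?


Total cost: $56
Number of items: 8
Unit price: $56 / 8 = $7

$7


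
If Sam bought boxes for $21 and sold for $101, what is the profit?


Selling price = $101
Cost price = $21
Profit = selling price - cost price:
Profit = $101 - $21 = $80

$80


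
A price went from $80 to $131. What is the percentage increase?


Find the absolute change:
|131 - 80| = 51
Divide by original and multiply by 100:
51 / 80 x 100 = 63.75%

63.75%


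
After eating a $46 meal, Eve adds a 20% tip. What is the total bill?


Calculate the tip:
20% of $46 = $9.20
Add tip to meal cost:
$46 + $9.20 = $55.20

$55.20


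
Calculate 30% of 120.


Convert percentage to decimal:
30% = 0.3
Multiply:
120 x 0.3 = 36

36


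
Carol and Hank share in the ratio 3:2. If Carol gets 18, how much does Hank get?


Find the multiplier:
18 / 3 = 6
Apply to Hank's share:
2 x 6 = 12

12


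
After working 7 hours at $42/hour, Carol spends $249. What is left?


Calculate earnings:
7 x $42 = $294
Subtract spending:
$294 - $249 = $45

$45


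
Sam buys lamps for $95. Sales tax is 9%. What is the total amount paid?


Calculate the tax:
9% of $95 = $8.55
Add tax to price:
$95 + $8.55 = $103.55

$103.55


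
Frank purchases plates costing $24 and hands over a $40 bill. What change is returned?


Start with the amount paid:
$40
Subtract the price:
$40 - $24 = $16

$16


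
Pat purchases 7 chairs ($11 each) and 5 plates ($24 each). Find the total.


Cost of chairs:
7 x $11 = $77
Cost of plates:
5 x $24 = $120
Add both:
$77 + $120 = $197

$197


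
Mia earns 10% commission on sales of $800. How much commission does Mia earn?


Convert rate to decimal:
10% = 0.1
Multiply by sales:
$800 x 0.1 = $80

$80


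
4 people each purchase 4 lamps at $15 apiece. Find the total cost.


Cost per person:
4 x $15 = $60
Group total:
4 x $60 = $240

$240


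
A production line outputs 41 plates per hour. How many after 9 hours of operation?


Production rate: 41 plates per hour
Time: 9 hours
Total: 41 x 9 = 369 plates

369 plates


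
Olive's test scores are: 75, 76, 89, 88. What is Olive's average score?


Add the scores:
75 + 76 + 89 + 88 = 328
Divide by the number of tests:
328 / 4 = 82

82


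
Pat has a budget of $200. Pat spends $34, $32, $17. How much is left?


Add up expenses:
$34 + $32 + $17 = $83
Subtract from budget:
$200 - $83 = $117

$117


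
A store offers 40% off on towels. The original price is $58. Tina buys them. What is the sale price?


Calculate the discount amount:
40% of $58 = $23.20
Subtract from original:
$58 - $23.20 = $34.80

$34.80


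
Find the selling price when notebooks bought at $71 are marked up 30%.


Calculate the markup amount:
30% of $71 = $21.30
Add to cost:
$71 + $21.30 = $92.30

$92.30


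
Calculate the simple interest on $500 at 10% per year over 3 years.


Use the formula I = P x R x T / 100
P x R x T = 500 x 10 x 3 = 15000
I = 15000 / 100 = $150

$150


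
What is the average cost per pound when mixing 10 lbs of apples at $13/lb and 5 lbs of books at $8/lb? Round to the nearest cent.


Cost of apples:
10 x $13 = $130
Cost of books:
5 x $8 = $40
Total cost: $130 + $40 = $170
Total weight: 15 lbs
Average: $170 / 15 = $11.3333... ≈ $11.33/lb

$11.33/lb


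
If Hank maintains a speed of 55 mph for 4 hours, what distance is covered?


Use the formula: distance = speed x time
Speed = 55 mph, Time = 4 hours
55 x 4 = 220 miles

220 miles


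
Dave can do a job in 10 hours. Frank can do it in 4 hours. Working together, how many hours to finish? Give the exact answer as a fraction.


Dave's rate: 1/10 of the job per hour
Frank's rate: 1/4 of the job per hour
Combined rate: 1/10 + 1/4 = 7/20 per hour
Time = 1 / (7/20) = 20/7 hours (≈ 2.86 hours)

20/7 hours


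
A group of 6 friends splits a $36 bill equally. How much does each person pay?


Total bill: $36
Number of people: 6
Each pays: $36 / 6 = $6

$6


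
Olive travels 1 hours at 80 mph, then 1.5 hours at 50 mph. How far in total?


Leg 1 distance:
80 x 1 = 80 miles
Leg 2 distance:
50 x 1.5 = 75 miles
Total distance:
80 + 75 = 155 miles

155 miles


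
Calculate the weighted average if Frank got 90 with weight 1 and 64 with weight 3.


Weighted sum:
1 x 90 + 3 x 64 = 282
Total weight:
1 + 3 = 4
Weighted average:
282 / 4 = 70.5

70.5


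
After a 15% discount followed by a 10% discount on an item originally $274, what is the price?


First discount:
15% of $274 = $41.10
Price after first discount:
$274 - $41.10 = $232.90
Second discount:
10% of $232.90 = $23.29
Final price:
$232.90 - $23.29 = $209.61

$209.61


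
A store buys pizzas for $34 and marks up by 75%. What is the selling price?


Calculate the markup amount:
75% of $34 = $25.50
Add to cost:
$34 + $25.50 = $59.50

$59.50


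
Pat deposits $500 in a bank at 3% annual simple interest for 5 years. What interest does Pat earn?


Use the formula I = P x R x T / 100
P x R x T = 500 x 3 x 5 = 7500
I = 7500 / 100 = $75

$75


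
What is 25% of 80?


Convert percentage to decimal:
25% = 0.25
Multiply:
80 x 0.25 = 20

20


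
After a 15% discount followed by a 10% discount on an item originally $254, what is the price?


First discount:
15% of $254 = $38.10
Price after first discount:
$254 - $38.10 = $215.90
Second discount:
10% of $215.90 = $21.59
Final price:
$215.90 - $21.59 = $194.31

$194.31


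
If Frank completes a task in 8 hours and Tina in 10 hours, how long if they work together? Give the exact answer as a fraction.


Frank's rate: 1/8 of the job per hour
Tina's rate: 1/10 of the job per hour
Combined rate: 1/8 + 1/10 = 9/40 per hour
Time = 1 / (9/40) = 40/9 hours (≈ 4.44 hours)

40/9 hours


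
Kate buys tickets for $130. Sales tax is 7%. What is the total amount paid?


Calculate the tax:
7% of $130 = $9.10
Add tax to price:
$130 + $9.10 = $139.10

$139.10


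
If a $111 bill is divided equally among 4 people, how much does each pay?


Total bill: $111
Number of people: 4
Each pays: $111 / 4 = $27.75

$27.75


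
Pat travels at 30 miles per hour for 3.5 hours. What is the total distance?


Use the formula: distance = speed x time
Speed = 30 mph, Time = 3.5 hours
30 x 3.5 = 105 miles

105 miles


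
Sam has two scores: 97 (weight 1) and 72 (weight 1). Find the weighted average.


Weighted sum:
1 x 97 + 1 x 72 = 169
Total weight:
1 + 1 = 2
Weighted average:
169 / 2 = 84.5

84.5


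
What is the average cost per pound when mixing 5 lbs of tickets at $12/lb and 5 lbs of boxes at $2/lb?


Cost of tickets:
5 x $12 = $60
Cost of boxes:
5 x $2 = $10
Total cost: $60 + $10 = $70
Total weight: 10 lbs
Average: $70 / 10 = $7/lb

$7/lb


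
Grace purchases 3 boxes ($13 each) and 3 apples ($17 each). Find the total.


Cost of boxes:
3 x $13 = $39
Cost of apples:
3 x $17 = $51
Add both:
$39 + $51 = $90

$90


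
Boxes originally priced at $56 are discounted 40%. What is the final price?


Calculate the discount amount:
40% of $56 = $22.40
Subtract from original:
$56 - $22.40 = $33.60

$33.60


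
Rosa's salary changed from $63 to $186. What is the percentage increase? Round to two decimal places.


Find the absolute change:
|186 - 63| = 123
Divide by original and multiply by 100:
123 / 63 x 100 = 195.2380...% ≈ 195.24%

195.24%


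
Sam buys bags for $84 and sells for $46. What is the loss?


Selling price = $46
Cost price = $84
Loss = cost price - selling price:
Loss = $84 - $46 = $38

$38


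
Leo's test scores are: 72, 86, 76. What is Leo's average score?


Add the scores:
72 + 86 + 76 = 234
Divide by the number of tests:
234 / 3 = 78

78


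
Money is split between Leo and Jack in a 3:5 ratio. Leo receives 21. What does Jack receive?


Find the multiplier:
21 / 3 = 7
Apply to Jack's share:
5 x 7 = 35

35


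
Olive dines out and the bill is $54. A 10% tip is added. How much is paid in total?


Calculate the tip:
10% of $54 = $5.40
Add tip to meal cost:
$54 + $5.40 = $59.40

$59.40


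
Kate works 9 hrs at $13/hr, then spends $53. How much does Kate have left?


Calculate earnings:
9 x $13 = $117
Subtract spending:
$117 - $53 = $64

$64


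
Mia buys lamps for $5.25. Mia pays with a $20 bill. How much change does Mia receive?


Start with the amount paid:
$20
Subtract the price:
$20 - $5.25 = $14.75

$14.75


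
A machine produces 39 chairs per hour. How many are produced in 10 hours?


Production rate: 39 chairs per hour
Time: 10 hours
Total: 39 x 10 = 390 chairs

390 chairs


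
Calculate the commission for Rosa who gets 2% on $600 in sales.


Convert rate to decimal:
2% = 0.02
Multiply by sales:
$600 x 0.02 = $12

$12


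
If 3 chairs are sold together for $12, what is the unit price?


Total cost: $12
Number of items: 3
Unit price: $12 / 3 = $4

$4


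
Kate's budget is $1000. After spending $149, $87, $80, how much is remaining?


Add up expenses:
$149 + $87 + $80 = $316
Subtract from budget:
$1000 - $316 = $684

$684


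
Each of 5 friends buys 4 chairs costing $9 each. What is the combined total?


Cost per person:
4 x $9 = $36
Group total:
5 x $36 = $180

$180


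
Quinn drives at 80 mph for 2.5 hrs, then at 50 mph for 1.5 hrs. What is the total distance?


Leg 1 distance:
80 x 2.5 = 200 miles
Leg 2 distance:
50 x 1.5 = 75 miles
Total distance:
200 + 75 = 275 miles

275 miles


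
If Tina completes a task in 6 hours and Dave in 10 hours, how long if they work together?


Tina's rate: 1/6 of the job per hour
Dave's rate: 1/10 of the job per hour
Combined rate: 1/6 + 1/10 = 4/15 per hour
Time = 1 / (4/15) = 15/4 = 3.75 hours

3.75 hours


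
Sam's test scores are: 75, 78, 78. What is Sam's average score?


Add the scores:
75 + 78 + 78 = 231
Divide by the number of tests:
231 / 3 = 77

77


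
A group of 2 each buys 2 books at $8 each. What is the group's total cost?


Cost per person:
2 x $8 = $16
Group total:
2 x $16 = $32

$32


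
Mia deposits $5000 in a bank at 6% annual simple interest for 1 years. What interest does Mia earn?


Use the formula I = P x R x T / 100
P x R x T = 5000 x 6 x 1 = 30000
I = 30000 / 100 = $300

$300


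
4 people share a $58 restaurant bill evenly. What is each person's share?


Total bill: $58
Number of people: 4
Each pays: $58 / 4 = $14.50

$14.50


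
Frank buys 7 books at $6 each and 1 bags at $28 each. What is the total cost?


Cost of books:
7 x $6 = $42
Cost of bags:
1 x $28 = $28
Add both:
$42 + $28 = $70

$70


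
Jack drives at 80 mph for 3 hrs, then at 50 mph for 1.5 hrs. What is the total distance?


Leg 1 distance:
80 x 3 = 240 miles
Leg 2 distance:
50 x 1.5 = 75 miles
Total distance:
240 + 75 = 315 miles

315 miles


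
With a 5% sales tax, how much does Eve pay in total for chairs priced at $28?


Calculate the tax:
5% of $28 = $1.40
Add tax to price:
$28 + $1.40 = $29.40

$29.40


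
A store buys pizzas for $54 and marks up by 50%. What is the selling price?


Calculate the markup amount:
50% of $54 = $27
Add to cost:
$54 + $27 = $81

$81


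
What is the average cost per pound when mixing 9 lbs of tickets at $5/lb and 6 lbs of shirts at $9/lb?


Cost of tickets:
9 x $5 = $45
Cost of shirts:
6 x $9 = $54
Total cost: $45 + $54 = $99
Total weight: 15 lbs
Average: $99 / 15 = $6.60/lb

$6.60/lb


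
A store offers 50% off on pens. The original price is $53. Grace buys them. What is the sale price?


Calculate the discount amount:
50% of $53 = $26.50
Subtract from original:
$53 - $26.50 = $26.50

$26.50


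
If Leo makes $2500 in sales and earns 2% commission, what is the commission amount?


Convert rate to decimal:
2% = 0.02
Multiply by sales:
$2500 x 0.02 = $50

$50


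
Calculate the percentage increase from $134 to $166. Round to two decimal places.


Find the absolute change:
|166 - 134| = 32
Divide by original and multiply by 100:
32 / 134 x 100 = 23.8805...% ≈ 23.88%

23.88%


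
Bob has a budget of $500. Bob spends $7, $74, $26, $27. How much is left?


Add up expenses:
$7 + $74 + $26 + $27 = $134
Subtract from budget:
$500 - $134 = $366

$366


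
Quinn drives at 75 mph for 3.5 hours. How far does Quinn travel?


Use the formula: distance = speed x time
Speed = 75 mph, Time = 3.5 hours
75 x 3.5 = 262.5 miles

262.5 miles


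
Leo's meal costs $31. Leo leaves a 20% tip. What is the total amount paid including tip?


Calculate the tip:
20% of $31 = $6.20
Add tip to meal cost:
$31 + $6.20 = $37.20

$37.20


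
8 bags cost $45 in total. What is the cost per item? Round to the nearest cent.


Total cost: $45
Number of items: 8
Unit price: $45 / 8 = $5.625 ≈ $5.63

$5.63


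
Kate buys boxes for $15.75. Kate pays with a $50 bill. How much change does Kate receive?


Start with the amount paid:
$50
Subtract the price:
$50 - $15.75 = $34.25

$34.25


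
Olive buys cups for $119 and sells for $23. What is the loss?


Selling price = $23
Cost price = $119
Loss = cost price - selling price:
Loss = $119 - $23 = $96

$96


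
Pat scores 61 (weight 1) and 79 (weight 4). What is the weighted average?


Weighted sum:
1 x 61 + 4 x 79 = 377
Total weight:
1 + 4 = 5
Weighted average:
377 / 5 = 75.4

75.4


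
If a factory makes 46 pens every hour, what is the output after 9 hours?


Production rate: 46 pens per hour
Time: 9 hours
Total: 46 x 9 = 414 pens

414 pens
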